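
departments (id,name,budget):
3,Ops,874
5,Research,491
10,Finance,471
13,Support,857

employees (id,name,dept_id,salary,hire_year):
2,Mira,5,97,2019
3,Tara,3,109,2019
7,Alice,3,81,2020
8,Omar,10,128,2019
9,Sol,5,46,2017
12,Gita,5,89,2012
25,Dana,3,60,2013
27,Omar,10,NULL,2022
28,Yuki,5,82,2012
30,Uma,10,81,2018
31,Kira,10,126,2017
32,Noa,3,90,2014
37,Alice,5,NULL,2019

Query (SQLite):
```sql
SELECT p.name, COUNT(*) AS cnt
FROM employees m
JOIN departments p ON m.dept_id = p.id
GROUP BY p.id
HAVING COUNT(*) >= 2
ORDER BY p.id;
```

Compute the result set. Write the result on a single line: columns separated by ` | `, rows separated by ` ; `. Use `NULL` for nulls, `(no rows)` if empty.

Join each employees row to its departments via dept_id.
Group joined rows by departments.id; compute COUNT(*) per group.
HAVING: keep groups with count ≥ 2.
  3: ids {3, 7, 25, 32} → COUNT(*)=4
  5: ids {2, 9, 12, 28, 37} → COUNT(*)=5
  10: ids {8, 27, 30, 31} → COUNT(*)=4

Ops | 4 ; Research | 5 ; Finance | 4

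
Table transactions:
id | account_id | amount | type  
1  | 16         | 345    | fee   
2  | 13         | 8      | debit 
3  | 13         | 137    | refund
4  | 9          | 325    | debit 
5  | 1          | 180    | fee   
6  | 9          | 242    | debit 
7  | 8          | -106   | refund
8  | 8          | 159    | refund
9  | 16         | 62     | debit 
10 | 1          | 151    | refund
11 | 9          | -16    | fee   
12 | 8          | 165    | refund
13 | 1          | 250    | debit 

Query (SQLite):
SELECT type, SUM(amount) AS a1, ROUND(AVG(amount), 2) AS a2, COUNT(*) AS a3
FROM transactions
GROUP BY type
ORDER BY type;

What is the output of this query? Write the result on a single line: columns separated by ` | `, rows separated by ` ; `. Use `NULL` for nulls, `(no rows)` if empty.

debit | 887 | 177.4 | 5 ; fee | 509 | 169.67 | 3 ; refund | 506 | 101.2 | 5

Group transactions by type.
Per group compute: SUM(amount), ROUND(AVG(amount), 2), COUNT(*).
  debit: ids {2, 4, 6, 9, 13} → SUM(amount)=887, ROUND(AVG(amount), 2)=177.4, COUNT(*)=5
  fee: ids {1, 5, 11} → SUM(amount)=509, ROUND(AVG(amount), 2)=169.67, COUNT(*)=3
  refund: ids {3, 7, 8, 10, 12} → SUM(amount)=506, ROUND(AVG(amount), 2)=101.2, COUNT(*)=5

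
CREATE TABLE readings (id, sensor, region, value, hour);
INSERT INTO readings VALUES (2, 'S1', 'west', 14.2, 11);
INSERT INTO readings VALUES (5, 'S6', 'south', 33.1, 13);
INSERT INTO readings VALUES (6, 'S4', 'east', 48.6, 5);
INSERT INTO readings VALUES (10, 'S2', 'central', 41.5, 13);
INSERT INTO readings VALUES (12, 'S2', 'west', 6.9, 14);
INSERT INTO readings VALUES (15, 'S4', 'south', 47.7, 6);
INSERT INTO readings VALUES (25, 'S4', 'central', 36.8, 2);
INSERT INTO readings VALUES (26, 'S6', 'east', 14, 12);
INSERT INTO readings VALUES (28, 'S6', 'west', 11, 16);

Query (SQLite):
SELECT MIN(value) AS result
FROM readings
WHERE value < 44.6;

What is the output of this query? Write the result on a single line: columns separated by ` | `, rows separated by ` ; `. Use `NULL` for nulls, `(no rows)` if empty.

6.9

Rows where value < 44.6 → value values: [14.2, 33.1, 41.5, 6.9, 36.8, 14, 11].
MIN of non-NULL values = 6.9.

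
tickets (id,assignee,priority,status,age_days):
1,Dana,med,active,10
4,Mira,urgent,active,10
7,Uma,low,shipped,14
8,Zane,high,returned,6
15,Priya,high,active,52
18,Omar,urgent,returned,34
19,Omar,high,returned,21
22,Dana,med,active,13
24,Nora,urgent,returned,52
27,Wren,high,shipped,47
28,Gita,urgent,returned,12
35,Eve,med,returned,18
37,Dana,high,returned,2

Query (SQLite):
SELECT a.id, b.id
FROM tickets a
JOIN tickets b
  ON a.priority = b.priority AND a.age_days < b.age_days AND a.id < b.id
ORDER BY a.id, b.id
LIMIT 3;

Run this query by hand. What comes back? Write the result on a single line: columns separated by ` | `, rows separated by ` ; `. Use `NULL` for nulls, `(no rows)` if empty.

Pairs (a,b) with same priority, a.age_days < b.age_days, a.id < b.id.
priority groups: high:{8,15,19,27,37} low:{7} med:{1,22,35} urgent:{4,18,24,28}
Ordered by (a.id, b.id); first 3.

1 | 22 ; 1 | 35 ; 4 | 18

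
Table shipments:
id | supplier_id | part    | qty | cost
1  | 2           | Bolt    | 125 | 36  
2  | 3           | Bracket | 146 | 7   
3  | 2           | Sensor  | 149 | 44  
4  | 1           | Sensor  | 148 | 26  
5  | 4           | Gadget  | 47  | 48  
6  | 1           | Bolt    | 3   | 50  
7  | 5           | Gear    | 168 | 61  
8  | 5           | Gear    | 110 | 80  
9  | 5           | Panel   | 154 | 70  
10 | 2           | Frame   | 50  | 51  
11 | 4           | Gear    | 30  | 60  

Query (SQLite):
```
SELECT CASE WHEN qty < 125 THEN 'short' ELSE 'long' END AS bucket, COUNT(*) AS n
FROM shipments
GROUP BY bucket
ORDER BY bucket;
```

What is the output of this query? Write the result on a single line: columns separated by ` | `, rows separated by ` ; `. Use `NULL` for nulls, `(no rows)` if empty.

Bucket rows by qty < 125 → 'short' else 'long'; count each bucket.

long | 6 ; short | 5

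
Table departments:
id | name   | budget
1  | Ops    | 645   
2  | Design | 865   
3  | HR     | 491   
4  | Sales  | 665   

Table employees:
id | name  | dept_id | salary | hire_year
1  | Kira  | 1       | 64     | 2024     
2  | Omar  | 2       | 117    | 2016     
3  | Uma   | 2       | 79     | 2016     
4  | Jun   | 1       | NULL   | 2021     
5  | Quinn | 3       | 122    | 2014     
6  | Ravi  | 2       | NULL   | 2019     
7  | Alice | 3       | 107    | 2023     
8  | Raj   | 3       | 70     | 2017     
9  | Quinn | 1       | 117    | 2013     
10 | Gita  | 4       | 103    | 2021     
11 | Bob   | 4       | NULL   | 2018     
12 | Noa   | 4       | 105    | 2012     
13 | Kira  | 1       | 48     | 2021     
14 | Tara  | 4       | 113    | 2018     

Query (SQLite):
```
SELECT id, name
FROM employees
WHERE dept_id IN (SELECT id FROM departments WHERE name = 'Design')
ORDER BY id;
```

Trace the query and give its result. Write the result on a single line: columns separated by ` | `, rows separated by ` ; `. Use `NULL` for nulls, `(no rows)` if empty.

2 | Omar ; 3 | Uma ; 6 | Ravi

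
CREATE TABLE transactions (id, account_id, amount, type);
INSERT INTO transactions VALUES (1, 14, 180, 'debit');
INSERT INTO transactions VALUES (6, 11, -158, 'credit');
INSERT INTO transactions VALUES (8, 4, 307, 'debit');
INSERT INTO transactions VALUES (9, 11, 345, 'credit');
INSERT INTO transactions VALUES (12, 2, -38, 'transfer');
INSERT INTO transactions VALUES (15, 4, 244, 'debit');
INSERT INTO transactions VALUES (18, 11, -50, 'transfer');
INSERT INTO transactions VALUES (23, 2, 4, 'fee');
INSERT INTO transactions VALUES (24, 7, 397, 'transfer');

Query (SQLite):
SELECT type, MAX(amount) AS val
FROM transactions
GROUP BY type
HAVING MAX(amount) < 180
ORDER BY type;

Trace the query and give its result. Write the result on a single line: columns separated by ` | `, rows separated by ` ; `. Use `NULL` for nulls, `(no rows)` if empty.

fee | 4

Partition transactions by type; compute MAX(amount) within each group.
HAVING: keep groups where MAX(amount) < 180.
  credit: ids {6, 9} → MAX(amount)=345
  debit: ids {1, 8, 15} → MAX(amount)=307
  fee: ids {23} → MAX(amount)=4
  transfer: ids {12, 18, 24} → MAX(amount)=397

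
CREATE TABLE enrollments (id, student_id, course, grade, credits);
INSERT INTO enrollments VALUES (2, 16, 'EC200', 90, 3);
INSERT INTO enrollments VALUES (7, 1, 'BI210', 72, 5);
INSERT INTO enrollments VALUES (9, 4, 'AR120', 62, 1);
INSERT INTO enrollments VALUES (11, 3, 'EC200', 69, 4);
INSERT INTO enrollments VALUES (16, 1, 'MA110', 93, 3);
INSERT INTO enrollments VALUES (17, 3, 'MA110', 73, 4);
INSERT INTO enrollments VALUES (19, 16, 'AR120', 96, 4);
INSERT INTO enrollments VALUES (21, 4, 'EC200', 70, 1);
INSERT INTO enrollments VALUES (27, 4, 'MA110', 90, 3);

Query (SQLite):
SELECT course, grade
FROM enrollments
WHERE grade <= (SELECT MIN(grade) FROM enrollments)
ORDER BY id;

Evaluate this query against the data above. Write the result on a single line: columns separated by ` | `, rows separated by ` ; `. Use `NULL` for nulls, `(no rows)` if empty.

AR120 | 62

Scalar subquery: MIN(grade) over all enrollments rows = 62.
Keep rows where grade <= that value.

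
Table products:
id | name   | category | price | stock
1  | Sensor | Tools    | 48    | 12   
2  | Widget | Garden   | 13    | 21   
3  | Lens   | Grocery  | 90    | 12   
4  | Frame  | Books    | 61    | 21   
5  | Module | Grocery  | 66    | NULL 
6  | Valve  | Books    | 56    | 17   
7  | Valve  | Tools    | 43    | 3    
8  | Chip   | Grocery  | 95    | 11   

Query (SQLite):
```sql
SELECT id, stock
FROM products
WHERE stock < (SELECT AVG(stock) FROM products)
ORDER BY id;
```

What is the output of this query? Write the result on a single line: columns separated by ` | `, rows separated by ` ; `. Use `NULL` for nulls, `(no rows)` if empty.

1 | 12 ; 3 | 12 ; 7 | 3 ; 8 | 11

Scalar subquery: AVG(stock) over all products rows = 13.857143 (≈; comparison uses full precision).
Keep rows where stock < that value.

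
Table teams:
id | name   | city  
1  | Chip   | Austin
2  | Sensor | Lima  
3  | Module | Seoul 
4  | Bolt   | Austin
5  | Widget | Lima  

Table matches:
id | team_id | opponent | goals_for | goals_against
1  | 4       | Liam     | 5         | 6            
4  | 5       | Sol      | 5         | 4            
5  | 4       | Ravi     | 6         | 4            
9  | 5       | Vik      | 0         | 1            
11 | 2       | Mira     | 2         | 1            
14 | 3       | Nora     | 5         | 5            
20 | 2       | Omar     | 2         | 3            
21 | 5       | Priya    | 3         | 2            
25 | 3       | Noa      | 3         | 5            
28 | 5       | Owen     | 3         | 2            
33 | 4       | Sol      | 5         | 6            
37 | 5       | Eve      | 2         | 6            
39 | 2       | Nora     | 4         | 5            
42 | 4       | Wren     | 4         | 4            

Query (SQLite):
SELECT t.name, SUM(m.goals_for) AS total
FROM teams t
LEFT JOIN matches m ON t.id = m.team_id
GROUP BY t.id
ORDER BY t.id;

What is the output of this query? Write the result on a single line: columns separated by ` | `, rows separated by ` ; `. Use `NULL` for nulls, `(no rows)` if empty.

Chip | NULL ; Sensor | 8 ; Module | 8 ; Bolt | 20 ; Widget | 13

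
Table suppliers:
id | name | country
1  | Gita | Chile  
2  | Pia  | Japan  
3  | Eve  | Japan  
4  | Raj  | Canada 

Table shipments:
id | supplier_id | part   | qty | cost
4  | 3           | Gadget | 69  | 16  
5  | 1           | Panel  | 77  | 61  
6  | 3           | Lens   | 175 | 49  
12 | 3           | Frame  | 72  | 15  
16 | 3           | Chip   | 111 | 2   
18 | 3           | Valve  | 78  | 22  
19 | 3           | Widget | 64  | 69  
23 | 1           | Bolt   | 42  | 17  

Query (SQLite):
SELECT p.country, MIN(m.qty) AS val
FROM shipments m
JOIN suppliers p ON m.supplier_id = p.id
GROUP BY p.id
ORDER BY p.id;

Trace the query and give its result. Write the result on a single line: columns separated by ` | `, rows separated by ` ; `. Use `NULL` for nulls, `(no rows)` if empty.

Join each shipments row to its suppliers via supplier_id.
Group joined rows by suppliers.id; compute MIN(m.qty) per group.
  1: ids {5, 23} → MIN(m.qty)=42
  3: ids {4, 6, 12, 16, 18, 19} → MIN(m.qty)=64

Chile | 42 ; Japan | 64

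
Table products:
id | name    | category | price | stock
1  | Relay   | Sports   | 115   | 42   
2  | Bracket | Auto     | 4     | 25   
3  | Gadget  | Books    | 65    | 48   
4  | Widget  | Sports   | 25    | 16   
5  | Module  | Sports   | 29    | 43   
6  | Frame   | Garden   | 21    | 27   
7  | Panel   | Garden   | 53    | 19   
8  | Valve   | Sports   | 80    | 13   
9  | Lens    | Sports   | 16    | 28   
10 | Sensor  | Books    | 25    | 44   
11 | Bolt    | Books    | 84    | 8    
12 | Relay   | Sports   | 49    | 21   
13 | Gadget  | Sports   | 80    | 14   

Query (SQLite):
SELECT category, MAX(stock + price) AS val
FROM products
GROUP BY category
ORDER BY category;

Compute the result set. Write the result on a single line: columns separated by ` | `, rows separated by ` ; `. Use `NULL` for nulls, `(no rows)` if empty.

Auto | 29 ; Books | 113 ; Garden | 72 ; Sports | 157

For each row compute stock + price.
Group by category; take MAX of the expression per group.
  Auto: ids {2} → MAX(stock + price)=29
  Books: ids {3, 10, 11} → MAX(stock + price)=113
  Garden: ids {6, 7} → MAX(stock + price)=72
  Sports: ids {1, 4, 5, 8, 9, 12, 13} → MAX(stock + price)=157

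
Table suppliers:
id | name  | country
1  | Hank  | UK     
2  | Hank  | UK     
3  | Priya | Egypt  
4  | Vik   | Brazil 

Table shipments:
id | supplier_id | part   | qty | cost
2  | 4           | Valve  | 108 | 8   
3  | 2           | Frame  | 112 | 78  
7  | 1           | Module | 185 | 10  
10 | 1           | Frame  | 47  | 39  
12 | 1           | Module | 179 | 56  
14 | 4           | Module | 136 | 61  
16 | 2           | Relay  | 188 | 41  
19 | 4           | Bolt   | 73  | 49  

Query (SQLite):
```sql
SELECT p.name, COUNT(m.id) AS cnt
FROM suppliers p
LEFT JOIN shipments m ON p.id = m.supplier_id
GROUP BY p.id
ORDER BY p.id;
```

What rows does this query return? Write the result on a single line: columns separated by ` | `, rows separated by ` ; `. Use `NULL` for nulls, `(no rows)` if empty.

LEFT JOIN keeps every suppliers row; unmatched ones get NULL for shipments columns.
Group by suppliers.id and compute COUNT(m.id). COUNT(col) of an all-NULL group is 0.
  1: ids {7, 10, 12} → COUNT(m.id)=3
  2: ids {3, 16} → COUNT(m.id)=2
  3: ids {—} → COUNT(m.id)=0
  4: ids {2, 14, 19} → COUNT(m.id)=3

Hank | 3 ; Hank | 2 ; Priya | 0 ; Vik | 3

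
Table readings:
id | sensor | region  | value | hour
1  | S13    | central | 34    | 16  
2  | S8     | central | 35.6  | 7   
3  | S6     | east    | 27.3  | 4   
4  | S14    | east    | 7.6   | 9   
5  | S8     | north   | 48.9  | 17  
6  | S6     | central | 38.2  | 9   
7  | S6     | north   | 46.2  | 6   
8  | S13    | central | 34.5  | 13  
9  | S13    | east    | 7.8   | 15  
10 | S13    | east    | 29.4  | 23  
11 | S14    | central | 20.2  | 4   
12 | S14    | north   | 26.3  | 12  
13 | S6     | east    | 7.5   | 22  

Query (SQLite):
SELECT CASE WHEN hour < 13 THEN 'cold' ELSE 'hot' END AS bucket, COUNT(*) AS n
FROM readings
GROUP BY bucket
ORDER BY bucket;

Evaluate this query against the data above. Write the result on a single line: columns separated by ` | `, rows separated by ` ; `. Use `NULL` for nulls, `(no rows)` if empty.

Bucket rows by hour < 13 → 'cold' else 'hot'; count each bucket.

cold | 7 ; hot | 6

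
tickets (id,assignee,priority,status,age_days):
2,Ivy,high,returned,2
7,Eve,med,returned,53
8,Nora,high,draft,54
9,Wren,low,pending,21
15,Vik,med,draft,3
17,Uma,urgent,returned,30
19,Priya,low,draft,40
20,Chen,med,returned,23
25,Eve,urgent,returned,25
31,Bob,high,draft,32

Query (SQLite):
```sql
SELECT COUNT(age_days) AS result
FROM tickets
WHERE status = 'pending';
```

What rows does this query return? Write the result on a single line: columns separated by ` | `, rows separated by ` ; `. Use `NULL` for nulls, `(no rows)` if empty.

Rows where status='pending' → age_days values: [21].
COUNT(age_days) counts non-NULL values → 1.

1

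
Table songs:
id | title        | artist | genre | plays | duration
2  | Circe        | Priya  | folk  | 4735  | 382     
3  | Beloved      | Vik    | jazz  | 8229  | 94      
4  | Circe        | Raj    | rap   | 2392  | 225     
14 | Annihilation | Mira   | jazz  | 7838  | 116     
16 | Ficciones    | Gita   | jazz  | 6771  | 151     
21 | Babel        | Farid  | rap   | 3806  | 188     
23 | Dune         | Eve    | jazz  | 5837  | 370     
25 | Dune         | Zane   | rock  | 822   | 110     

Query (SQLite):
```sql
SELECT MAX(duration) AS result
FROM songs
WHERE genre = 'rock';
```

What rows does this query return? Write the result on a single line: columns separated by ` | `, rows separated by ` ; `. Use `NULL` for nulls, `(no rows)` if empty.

Rows where genre='rock' → duration values: [110].
MAX of non-NULL values = 110.

110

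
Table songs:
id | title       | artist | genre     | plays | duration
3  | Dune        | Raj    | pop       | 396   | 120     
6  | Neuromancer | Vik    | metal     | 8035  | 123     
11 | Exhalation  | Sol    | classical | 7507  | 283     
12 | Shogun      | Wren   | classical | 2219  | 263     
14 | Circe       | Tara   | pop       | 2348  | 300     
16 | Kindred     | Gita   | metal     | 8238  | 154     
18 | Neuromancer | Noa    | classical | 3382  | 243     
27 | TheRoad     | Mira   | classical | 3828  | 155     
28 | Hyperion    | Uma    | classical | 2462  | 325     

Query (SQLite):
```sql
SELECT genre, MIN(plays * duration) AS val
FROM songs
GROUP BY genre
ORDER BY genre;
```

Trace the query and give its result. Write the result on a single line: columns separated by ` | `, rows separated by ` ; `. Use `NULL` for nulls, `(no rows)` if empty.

classical | 583597 ; metal | 988305 ; pop | 47520

For each row compute plays * duration.
Group by genre; take MIN of the expression per group.
  classical: ids {11, 12, 18, 27, 28} → MIN(plays * duration)=583597
  metal: ids {6, 16} → MIN(plays * duration)=988305
  pop: ids {3, 14} → MIN(plays * duration)=47520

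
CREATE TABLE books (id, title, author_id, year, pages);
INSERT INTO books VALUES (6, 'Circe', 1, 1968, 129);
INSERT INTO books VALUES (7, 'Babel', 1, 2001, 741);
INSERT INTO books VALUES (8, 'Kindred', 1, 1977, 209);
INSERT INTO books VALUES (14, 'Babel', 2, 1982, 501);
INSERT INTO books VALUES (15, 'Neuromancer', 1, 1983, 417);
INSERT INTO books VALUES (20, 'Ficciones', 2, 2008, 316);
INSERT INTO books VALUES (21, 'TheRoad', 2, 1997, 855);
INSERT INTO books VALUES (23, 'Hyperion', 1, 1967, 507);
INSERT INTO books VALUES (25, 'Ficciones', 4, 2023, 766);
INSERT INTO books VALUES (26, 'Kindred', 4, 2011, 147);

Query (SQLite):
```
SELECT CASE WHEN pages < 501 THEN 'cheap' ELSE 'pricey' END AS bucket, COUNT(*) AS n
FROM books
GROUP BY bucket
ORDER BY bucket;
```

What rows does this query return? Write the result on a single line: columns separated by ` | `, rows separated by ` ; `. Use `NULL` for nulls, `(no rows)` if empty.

cheap | 5 ; pricey | 5

Bucket rows by pages < 501 → 'cheap' else 'pricey'; count each bucket.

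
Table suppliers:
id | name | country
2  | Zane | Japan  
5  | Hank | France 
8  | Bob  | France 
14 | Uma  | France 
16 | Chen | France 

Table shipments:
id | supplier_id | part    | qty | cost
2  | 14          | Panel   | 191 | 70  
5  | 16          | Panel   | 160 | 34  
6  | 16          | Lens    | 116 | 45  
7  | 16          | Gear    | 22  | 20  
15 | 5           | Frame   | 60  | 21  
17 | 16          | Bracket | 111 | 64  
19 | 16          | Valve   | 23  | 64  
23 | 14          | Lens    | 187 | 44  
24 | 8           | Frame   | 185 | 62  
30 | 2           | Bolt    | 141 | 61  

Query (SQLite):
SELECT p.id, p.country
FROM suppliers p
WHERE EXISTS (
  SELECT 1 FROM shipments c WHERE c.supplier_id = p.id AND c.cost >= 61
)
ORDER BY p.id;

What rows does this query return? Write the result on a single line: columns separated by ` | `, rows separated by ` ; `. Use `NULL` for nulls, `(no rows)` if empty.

2 | Japan ; 8 | France ; 14 | France ; 16 | France

For each suppliers row, check whether any shipments with matching supplier_id has cost >= 61.
Keep rows where that is true.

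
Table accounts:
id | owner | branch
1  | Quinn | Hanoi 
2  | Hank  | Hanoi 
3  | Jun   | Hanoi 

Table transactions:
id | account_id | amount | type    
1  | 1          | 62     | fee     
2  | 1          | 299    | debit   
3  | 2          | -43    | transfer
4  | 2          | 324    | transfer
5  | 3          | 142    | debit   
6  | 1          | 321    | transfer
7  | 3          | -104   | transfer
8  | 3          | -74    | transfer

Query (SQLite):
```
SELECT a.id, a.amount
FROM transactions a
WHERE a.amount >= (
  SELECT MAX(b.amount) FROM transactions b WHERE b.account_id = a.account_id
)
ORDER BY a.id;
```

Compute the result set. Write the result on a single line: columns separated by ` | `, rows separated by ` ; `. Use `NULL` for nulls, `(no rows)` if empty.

4 | 324 ; 5 | 142 ; 6 | 321

For each transactions row a, compute MAX(amount) over rows sharing a.account_id.
Keep row a if a.amount >= that per-group MAX.
  account_id=1: MAX(amount) = 321
  account_id=2: MAX(amount) = 324
  account_id=3: MAX(amount) = 142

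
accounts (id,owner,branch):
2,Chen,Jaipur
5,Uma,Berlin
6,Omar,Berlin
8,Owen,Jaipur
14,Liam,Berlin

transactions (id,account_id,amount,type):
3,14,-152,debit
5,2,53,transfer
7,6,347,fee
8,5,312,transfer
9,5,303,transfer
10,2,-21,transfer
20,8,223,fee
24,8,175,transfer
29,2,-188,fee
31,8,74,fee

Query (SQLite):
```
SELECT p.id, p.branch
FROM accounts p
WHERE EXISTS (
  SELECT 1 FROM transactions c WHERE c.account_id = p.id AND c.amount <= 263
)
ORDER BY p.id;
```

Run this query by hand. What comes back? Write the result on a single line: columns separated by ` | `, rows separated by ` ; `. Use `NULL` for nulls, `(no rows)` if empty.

For each accounts row, check whether any transactions with matching account_id has amount <= 263.
Keep rows where that is true.

2 | Jaipur ; 8 | Jaipur ; 14 | Berlin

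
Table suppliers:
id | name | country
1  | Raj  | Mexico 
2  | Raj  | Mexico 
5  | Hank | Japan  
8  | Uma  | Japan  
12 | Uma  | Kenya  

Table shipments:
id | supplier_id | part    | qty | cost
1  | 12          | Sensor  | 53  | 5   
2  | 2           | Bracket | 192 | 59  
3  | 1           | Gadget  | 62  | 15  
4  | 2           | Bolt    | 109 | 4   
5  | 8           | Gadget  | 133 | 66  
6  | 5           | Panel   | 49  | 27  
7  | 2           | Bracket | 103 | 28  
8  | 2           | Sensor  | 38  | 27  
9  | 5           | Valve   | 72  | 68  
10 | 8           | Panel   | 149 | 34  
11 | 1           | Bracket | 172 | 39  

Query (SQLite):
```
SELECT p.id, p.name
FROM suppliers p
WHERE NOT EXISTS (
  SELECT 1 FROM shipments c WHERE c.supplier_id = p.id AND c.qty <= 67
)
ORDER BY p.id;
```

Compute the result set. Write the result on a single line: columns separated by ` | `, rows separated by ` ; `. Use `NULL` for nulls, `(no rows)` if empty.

For each suppliers row, check whether any shipments with matching supplier_id has qty <= 67.
Keep rows where that is false.

8 | Uma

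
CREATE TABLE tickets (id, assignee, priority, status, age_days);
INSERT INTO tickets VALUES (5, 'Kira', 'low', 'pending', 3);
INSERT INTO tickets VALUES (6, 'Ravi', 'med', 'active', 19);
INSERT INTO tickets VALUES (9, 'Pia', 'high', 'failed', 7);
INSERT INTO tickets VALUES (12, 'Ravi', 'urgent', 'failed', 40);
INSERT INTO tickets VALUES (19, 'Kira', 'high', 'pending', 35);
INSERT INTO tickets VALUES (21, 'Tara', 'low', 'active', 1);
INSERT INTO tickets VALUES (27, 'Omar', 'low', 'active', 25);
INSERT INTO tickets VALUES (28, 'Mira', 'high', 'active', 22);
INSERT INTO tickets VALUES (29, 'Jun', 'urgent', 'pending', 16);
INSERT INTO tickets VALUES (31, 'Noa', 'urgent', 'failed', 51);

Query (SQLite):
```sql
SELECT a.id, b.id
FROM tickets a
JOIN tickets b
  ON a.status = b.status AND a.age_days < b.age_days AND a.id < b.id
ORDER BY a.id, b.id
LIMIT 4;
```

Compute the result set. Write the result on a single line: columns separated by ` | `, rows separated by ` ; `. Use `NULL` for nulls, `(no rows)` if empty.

5 | 19 ; 5 | 29 ; 6 | 27 ; 6 | 28

Pairs (a,b) with same status, a.age_days < b.age_days, a.id < b.id.
status groups: active:{6,21,27,28} failed:{9,12,31} pending:{5,19,29}
Ordered by (a.id, b.id); first 4.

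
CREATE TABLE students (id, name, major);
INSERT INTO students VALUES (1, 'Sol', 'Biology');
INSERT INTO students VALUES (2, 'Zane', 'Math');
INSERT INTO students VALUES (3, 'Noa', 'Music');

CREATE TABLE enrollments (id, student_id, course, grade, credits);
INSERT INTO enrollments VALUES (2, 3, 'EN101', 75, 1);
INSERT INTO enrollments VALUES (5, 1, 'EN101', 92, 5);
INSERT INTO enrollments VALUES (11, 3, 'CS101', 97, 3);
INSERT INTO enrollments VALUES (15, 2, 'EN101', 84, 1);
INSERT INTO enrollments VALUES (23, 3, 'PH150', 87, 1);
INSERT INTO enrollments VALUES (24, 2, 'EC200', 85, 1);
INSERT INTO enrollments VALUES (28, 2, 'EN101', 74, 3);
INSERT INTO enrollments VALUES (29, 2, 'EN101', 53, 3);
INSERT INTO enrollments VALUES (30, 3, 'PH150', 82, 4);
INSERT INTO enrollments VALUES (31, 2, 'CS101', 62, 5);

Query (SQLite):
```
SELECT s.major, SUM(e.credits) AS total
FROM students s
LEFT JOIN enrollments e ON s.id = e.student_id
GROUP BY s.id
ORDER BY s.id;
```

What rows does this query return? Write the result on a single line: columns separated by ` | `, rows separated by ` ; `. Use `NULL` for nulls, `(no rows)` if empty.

Biology | 5 ; Math | 13 ; Music | 9

LEFT JOIN keeps every students row; unmatched ones get NULL for enrollments columns.
Group by students.id and compute SUM(e.credits). SUM over an all-NULL group is NULL.
  1: ids {5} → SUM(e.credits)=5
  2: ids {15, 24, 28, 29, 31} → SUM(e.credits)=13
  3: ids {2, 11, 23, 30} → SUM(e.credits)=9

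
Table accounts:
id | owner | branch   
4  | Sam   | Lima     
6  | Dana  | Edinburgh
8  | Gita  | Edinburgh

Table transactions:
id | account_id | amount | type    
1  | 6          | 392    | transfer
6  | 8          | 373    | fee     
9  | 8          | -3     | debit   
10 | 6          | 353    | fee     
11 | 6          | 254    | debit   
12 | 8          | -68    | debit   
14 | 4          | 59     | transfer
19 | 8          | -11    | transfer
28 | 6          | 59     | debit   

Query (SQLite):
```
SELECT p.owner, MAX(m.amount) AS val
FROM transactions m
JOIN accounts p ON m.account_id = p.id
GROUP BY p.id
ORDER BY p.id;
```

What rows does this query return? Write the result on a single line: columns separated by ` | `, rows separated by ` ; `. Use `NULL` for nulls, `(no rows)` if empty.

Sam | 59 ; Dana | 392 ; Gita | 373

Join each transactions row to its accounts via account_id.
Group joined rows by accounts.id; compute MAX(m.amount) per group.
  4: ids {14} → MAX(m.amount)=59
  6: ids {1, 10, 11, 28} → MAX(m.amount)=392
  8: ids {6, 9, 12, 19} → MAX(m.amount)=373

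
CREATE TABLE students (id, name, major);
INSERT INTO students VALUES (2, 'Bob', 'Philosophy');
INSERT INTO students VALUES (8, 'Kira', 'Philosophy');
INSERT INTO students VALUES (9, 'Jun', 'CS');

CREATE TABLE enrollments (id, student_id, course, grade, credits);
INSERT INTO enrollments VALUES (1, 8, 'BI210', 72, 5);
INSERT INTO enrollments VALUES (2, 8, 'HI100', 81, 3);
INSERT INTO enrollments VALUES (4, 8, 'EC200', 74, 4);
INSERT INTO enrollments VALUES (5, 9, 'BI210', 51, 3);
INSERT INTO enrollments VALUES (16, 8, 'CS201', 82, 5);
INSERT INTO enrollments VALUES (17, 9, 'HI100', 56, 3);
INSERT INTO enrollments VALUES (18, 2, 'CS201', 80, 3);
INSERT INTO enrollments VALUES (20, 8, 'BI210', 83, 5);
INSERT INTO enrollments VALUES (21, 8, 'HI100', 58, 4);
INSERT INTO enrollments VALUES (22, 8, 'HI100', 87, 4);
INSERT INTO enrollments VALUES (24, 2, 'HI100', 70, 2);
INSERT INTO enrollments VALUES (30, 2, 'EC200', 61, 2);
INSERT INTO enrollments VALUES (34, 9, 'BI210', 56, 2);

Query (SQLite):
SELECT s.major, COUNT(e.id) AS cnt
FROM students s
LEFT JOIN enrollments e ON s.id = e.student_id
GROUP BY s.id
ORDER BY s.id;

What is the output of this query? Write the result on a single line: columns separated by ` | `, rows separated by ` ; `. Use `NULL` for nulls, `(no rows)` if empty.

Philosophy | 3 ; Philosophy | 7 ; CS | 3

LEFT JOIN keeps every students row; unmatched ones get NULL for enrollments columns.
Group by students.id and compute COUNT(e.id). COUNT(col) of an all-NULL group is 0.
  2: ids {18, 24, 30} → COUNT(e.id)=3
  8: ids {1, 2, 4, 16, 20, 21, 22} → COUNT(e.id)=7
  9: ids {5, 17, 34} → COUNT(e.id)=3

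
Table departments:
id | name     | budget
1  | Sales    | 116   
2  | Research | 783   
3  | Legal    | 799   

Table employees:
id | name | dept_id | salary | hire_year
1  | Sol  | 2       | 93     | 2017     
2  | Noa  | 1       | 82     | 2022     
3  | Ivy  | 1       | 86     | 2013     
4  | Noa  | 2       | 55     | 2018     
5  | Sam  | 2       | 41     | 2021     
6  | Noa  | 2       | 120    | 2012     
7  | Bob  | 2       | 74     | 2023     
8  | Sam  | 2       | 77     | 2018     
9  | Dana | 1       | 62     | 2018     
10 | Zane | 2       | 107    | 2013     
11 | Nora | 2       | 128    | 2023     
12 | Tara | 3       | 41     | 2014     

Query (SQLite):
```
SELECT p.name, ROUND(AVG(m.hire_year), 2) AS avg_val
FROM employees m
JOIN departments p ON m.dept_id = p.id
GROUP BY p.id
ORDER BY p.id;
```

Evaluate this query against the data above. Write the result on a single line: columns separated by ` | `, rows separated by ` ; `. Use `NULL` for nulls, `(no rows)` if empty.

Join each employees row to its departments via dept_id.
Group joined rows by departments.id; compute ROUND(AVG(m.hire_year), 2) per group.
  1: ids {2, 3, 9} → ROUND(AVG(m.hire_year), 2)=2017.67
  2: ids {1, 4, 5, 6, 7, 8, 10, 11} → ROUND(AVG(m.hire_year), 2)=2018.13
  3: ids {12} → ROUND(AVG(m.hire_year), 2)=2014

Sales | 2017.67 ; Research | 2018.13 ; Legal | 2014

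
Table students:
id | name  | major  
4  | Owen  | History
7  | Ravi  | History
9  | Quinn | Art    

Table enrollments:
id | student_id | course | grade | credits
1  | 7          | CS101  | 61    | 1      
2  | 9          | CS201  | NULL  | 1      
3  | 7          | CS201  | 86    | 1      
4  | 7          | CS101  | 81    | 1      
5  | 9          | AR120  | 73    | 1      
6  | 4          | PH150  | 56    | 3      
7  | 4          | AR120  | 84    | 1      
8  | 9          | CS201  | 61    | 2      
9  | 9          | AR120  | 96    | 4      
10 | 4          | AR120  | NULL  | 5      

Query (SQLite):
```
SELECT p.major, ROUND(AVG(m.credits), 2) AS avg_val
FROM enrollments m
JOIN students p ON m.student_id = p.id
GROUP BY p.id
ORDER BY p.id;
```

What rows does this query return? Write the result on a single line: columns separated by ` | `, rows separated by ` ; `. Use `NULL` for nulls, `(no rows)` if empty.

History | 3 ; History | 1 ; Art | 2

Join each enrollments row to its students via student_id.
Group joined rows by students.id; compute ROUND(AVG(m.credits), 2) per group.
  4: ids {6, 7, 10} → ROUND(AVG(m.credits), 2)=3
  7: ids {1, 3, 4} → ROUND(AVG(m.credits), 2)=1
  9: ids {2, 5, 8, 9} → ROUND(AVG(m.credits), 2)=2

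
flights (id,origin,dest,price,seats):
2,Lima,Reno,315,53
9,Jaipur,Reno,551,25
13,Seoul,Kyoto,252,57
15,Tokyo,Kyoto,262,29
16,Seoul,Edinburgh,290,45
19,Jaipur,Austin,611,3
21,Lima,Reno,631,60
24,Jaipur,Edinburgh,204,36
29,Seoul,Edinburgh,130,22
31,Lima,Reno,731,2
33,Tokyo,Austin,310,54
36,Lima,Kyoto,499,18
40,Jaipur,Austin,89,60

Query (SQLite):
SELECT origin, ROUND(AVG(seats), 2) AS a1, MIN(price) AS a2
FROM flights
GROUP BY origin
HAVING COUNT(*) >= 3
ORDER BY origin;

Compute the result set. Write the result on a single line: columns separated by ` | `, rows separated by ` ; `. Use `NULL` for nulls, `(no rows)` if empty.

Jaipur | 31 | 89 ; Lima | 33.25 | 315 ; Seoul | 41.33 | 130

Group flights by origin.
Per group compute: ROUND(AVG(seats), 2), MIN(price).
HAVING: drop groups with fewer than 3 rows.
  Jaipur: ids {9, 19, 24, 40} → ROUND(AVG(seats), 2)=31, MIN(price)=89
  Lima: ids {2, 21, 31, 36} → ROUND(AVG(seats), 2)=33.25, MIN(price)=315
  Seoul: ids {13, 16, 29} → ROUND(AVG(seats), 2)=41.33, MIN(price)=130
  Tokyo: ids {15, 33} → ROUND(AVG(seats), 2)=41.5, MIN(price)=262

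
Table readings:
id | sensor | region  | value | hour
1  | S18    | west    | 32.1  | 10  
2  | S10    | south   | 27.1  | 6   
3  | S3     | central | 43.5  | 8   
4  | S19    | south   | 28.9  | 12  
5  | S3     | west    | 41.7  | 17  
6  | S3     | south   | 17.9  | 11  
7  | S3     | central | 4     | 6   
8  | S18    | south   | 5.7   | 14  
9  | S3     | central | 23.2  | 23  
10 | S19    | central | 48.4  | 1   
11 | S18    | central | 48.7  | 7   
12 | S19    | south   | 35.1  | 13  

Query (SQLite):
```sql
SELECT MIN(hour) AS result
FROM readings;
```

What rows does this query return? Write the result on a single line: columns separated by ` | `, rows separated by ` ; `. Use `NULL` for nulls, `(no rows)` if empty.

1

All hour values: [10, 6, 8, 12, 17, 11, 6, 14, 23, 1, 7, 13].
MIN of non-NULL values = 1.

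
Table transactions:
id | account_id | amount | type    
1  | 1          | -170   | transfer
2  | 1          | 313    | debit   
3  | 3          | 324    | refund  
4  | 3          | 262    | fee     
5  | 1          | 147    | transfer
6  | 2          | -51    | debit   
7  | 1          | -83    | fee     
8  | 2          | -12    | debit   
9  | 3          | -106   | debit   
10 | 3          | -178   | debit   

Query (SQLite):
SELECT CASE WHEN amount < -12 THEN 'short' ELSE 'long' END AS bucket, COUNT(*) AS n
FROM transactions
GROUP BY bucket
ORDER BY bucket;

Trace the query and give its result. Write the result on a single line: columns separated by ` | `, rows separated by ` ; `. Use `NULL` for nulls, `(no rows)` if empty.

Bucket rows by amount < -12 → 'short' else 'long'; count each bucket.

long | 5 ; short | 5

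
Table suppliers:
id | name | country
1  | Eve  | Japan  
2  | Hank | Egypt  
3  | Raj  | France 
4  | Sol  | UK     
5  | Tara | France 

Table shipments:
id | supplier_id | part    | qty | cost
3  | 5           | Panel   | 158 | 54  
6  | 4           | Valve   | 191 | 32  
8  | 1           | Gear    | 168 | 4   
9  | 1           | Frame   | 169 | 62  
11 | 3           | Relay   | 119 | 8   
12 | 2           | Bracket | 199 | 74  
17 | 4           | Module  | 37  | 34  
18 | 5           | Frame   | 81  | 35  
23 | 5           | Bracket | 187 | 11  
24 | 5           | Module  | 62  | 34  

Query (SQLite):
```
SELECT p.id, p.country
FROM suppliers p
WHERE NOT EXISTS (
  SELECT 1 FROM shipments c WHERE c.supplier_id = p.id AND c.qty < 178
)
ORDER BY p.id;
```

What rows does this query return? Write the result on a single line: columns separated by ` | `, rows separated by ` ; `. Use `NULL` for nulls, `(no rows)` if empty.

For each suppliers row, check whether any shipments with matching supplier_id has qty < 178.
Keep rows where that is false.

2 | Egypt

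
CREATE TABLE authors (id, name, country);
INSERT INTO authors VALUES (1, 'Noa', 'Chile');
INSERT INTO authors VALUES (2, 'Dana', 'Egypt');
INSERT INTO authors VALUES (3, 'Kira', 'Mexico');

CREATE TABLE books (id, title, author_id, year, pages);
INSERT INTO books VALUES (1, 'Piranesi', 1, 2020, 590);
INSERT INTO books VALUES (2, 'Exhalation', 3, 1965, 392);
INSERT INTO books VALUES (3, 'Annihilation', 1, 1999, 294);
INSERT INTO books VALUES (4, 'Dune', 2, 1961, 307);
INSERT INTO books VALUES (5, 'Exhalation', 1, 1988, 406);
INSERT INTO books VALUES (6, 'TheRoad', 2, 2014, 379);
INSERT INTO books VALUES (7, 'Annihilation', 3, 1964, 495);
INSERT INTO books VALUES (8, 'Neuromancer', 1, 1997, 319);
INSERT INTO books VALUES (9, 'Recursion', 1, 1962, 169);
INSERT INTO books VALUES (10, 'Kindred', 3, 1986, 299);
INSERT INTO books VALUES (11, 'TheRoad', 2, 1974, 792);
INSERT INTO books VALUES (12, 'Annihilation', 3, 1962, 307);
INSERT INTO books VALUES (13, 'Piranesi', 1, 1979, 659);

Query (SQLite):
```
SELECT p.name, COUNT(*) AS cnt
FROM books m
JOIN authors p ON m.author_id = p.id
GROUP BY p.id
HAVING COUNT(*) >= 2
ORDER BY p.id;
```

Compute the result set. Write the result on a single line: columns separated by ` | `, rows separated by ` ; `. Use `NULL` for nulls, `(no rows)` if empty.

Noa | 6 ; Dana | 3 ; Kira | 4

Join each books row to its authors via author_id.
Group joined rows by authors.id; compute COUNT(*) per group.
HAVING: keep groups with count ≥ 2.
  1: ids {1, 3, 5, 8, 9, 13} → COUNT(*)=6
  2: ids {4, 6, 11} → COUNT(*)=3
  3: ids {2, 7, 10, 12} → COUNT(*)=4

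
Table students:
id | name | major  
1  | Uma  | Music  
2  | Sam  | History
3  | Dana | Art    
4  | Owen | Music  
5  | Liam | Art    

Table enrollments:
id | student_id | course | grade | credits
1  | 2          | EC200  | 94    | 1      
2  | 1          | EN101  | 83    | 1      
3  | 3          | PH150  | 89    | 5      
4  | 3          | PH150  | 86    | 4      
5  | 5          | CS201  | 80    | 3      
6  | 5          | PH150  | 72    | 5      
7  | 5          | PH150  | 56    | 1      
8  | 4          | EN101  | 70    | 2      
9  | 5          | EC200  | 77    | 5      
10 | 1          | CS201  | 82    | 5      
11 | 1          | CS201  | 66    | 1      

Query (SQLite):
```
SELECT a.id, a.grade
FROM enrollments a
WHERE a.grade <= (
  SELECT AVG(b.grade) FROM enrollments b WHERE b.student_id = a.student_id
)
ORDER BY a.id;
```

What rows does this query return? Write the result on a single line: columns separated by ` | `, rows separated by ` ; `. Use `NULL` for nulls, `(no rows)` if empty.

1 | 94 ; 4 | 86 ; 7 | 56 ; 8 | 70 ; 11 | 66

For each enrollments row a, compute AVG(grade) over rows sharing a.student_id.
Keep row a if a.grade <= that per-group AVG.
  student_id=1: AVG(grade) = 77.0
  student_id=2: AVG(grade) = 94.0
  student_id=3: AVG(grade) = 87.5
  student_id=4: AVG(grade) = 70.0
  student_id=5: AVG(grade) = 71.25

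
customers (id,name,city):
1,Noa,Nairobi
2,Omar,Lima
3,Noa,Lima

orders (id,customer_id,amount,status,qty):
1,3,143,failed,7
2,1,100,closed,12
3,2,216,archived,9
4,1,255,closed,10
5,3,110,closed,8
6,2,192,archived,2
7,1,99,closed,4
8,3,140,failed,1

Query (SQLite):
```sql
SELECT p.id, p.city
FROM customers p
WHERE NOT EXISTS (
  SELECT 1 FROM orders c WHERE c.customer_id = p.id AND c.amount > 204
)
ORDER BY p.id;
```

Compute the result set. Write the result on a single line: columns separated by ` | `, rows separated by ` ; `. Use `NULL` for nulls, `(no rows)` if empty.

For each customers row, check whether any orders with matching customer_id has amount > 204.
Keep rows where that is false.

3 | Lima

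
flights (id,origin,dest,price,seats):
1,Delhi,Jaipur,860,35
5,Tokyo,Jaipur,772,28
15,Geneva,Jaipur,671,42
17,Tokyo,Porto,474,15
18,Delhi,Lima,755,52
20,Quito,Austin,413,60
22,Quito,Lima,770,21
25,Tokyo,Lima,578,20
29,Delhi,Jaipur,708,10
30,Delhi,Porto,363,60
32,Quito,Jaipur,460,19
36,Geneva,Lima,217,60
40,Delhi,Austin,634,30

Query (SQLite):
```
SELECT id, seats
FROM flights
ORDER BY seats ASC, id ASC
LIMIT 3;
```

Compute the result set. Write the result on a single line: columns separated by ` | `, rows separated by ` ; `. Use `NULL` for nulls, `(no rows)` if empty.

29 | 10 ; 17 | 15 ; 32 | 19

Sort by seats asc, tiebreak id asc: (10, id=29), (15, id=17), (19, id=32), (20, id=25), (21, id=22), (28, id=5) …. Take first 3.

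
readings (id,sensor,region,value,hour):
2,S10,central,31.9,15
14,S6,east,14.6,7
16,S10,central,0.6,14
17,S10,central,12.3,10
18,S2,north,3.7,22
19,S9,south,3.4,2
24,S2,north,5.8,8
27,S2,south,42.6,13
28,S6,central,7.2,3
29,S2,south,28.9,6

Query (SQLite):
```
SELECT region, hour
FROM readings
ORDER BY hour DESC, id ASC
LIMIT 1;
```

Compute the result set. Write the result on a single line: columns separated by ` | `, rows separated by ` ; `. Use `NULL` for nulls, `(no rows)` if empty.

Sort by hour desc, tiebreak id asc: (22, id=18), (15, id=2), (14, id=16), (13, id=27) …. Take first 1.

north | 22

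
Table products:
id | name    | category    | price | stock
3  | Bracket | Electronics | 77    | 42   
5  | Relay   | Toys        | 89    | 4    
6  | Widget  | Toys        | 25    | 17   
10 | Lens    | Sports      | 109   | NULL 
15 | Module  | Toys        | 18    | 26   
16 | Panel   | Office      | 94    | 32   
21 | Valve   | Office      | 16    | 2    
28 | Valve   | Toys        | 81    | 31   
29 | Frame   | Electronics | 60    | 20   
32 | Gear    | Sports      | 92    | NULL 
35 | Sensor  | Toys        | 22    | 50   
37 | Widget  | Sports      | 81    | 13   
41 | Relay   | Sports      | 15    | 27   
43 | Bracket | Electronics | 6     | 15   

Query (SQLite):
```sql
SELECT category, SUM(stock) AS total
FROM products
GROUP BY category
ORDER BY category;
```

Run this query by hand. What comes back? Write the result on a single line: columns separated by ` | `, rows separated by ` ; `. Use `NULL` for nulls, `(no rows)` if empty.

Electronics | 77 ; Office | 34 ; Sports | 40 ; Toys | 128

Partition products by category; compute SUM(stock) within each group.
  Electronics: ids {3, 29, 43} → SUM(stock)=77
  Office: ids {16, 21} → SUM(stock)=34
  Sports: ids {10, 32, 37, 41} → SUM(stock)=40
  Toys: ids {5, 6, 15, 28, 35} → SUM(stock)=128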